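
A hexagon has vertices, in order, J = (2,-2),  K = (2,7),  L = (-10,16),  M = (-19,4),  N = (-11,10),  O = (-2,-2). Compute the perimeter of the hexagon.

|JK| = √((0)² + (9)²) = √81 = 9
|KL| = √((-12)² + (9)²) = √225 = 15
|LM| = √((-9)² + (-12)²) = √225 = 15
|MN| = √((8)² + (6)²) = √100 = 10
|NO| = √((9)² + (-12)²) = √225 = 15
|OJ| = √((4)² + (0)²) = √16 = 4
Perimeter = 9 + 15 + 15 + 10 + 15 + 4 = 68.

68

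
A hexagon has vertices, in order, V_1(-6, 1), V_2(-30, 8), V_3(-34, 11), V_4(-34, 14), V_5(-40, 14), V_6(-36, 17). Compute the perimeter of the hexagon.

78

|V_1V_2| = √((-24)² + (7)²) = √625 = 25
|V_2V_3| = √((-4)² + (3)²) = √25 = 5
|V_3V_4| = √((0)² + (3)²) = √9 = 3
|V_4V_5| = √((-6)² + (0)²) = √36 = 6
|V_5V_6| = √((4)² + (3)²) = √25 = 5
|V_6V_1| = √((30)² + (-16)²) = √1156 = 34
Perimeter = 25 + 5 + 3 + 6 + 5 + 34 = 78.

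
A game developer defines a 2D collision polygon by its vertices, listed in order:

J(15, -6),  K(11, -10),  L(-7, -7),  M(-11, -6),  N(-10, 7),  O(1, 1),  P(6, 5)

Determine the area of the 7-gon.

266

Apply the shoelace formula: 2A = Σ (x_i·y_{i+1} − x_{i+1}·y_i), indices taken mod 7.
Cross-terms: -84, -147, -35, -137, -17, -1, -111  ⇒  Σ = -532
Area = |Σ|/2 = 266.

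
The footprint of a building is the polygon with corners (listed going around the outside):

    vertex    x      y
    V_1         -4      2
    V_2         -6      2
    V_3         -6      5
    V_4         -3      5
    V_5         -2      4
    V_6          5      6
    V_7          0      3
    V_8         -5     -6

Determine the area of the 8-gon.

Cross-terms: 4, -18, -15, -2, -32, 15, 15, -34  ⇒  Σ = -67
Area = |Σ|/2 = 33.5.

33.5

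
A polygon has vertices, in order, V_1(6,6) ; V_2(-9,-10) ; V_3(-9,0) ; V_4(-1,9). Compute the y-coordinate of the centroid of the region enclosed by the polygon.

235/237

Apply the shoelace formula. First the cross-terms c_i = x_i·y_{i+1} − x_{i+1}·y_i:
  -6, -90, -81, -60  ⇒  2A = -237, A = -118.5.
Then Σ (y_i + y_{i+1})·c_i = -705, so ȳ = -705 / (6·(-118.5)) = 235/237.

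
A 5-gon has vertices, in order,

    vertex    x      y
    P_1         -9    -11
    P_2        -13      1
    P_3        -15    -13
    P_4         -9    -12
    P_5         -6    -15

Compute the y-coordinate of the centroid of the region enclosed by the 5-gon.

Apply the shoelace formula. First the cross-terms c_i = x_i·y_{i+1} − x_{i+1}·y_i:
  -152, 184, 63, 63, -69  ⇒  2A = 89, A = 44.5.
Then Σ (y_i + y_{i+1})·c_i = -2170, so ȳ = -2170 / (6·44.5) = -2170/267.

-2170/267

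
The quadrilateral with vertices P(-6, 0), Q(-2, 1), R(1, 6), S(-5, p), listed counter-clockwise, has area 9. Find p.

Write out the shoelace sum; only the two edges meeting at S involve p:
2·Area = [(1·p − (-5)·6) + ((-5)·0 − (-6)·p)] + -19
       = 7·p + 11 = 18
⇒ p = 1.

1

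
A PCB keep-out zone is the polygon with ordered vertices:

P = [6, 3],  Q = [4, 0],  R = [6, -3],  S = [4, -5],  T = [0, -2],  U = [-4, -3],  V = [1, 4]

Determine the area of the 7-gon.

46

Apply Gauss's area formula: 2A = Σ (x_i·y_{i+1} − x_{i+1}·y_i), indices taken mod 7.
Cross-terms: -12, -12, -18, -8, -8, -13, -21  ⇒  Σ = -92
Area = |Σ|/2 = 46.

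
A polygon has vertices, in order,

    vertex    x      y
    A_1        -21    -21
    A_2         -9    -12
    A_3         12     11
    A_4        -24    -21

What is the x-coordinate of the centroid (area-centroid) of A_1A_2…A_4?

-526/61

Apply the surveyor's formula. First the cross-terms c_i = x_i·y_{i+1} − x_{i+1}·y_i:
  63, 45, 12, 63  ⇒  2A = 183, A = 91.5.
Then Σ (x_i + x_{i+1})·c_i = -4734, so x̄ = -4734 / (6·91.5) = -526/61.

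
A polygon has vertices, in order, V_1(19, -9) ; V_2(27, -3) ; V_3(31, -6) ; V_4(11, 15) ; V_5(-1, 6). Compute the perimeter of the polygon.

|V_1V_2| = √((8)² + (6)²) = √100 = 10
|V_2V_3| = √((4)² + (-3)²) = √25 = 5
|V_3V_4| = √((-20)² + (21)²) = √841 = 29
|V_4V_5| = √((-12)² + (-9)²) = √225 = 15
|V_5V_1| = √((20)² + (-15)²) = √625 = 25
Perimeter = 10 + 5 + 29 + 15 + 25 = 84.

84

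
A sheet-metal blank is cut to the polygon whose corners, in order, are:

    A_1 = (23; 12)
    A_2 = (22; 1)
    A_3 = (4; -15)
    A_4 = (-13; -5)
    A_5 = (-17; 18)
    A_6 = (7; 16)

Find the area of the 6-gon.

Σ = (-241) + (-334) + (-215) + (-319) + (-398) + (-284) = -1791
Area = |Σ|/2 = 895.5.

895.5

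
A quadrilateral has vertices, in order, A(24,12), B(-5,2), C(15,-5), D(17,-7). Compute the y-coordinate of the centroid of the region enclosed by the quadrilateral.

93/35

Apply the shoelace (surveyor's) formula. First the cross-terms c_i = x_i·y_{i+1} − x_{i+1}·y_i:
  108, -5, -20, 372  ⇒  2A = 455, A = 227.5.
Then Σ (y_i + y_{i+1})·c_i = 3627, so ȳ = 3627 / (6·227.5) = 93/35.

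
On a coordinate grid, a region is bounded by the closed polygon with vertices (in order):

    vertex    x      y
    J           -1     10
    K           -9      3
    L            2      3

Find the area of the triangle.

38.5

Apply Gauss's area formula: 2A = Σ (x_i·y_{i+1} − x_{i+1}·y_i), indices taken mod 3.
J→K: (-1)(3) − (-9)(10) = 87
K→L: (-9)(3) − (2)(3) = -33
L→J: (2)(10) − (-1)(3) = 23
Σ = 77
Area = |Σ|/2 = 38.5.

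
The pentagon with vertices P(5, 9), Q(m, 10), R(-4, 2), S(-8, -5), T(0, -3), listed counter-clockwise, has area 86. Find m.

-1

Write out the shoelace sum; only the two edges meeting at Q involve m:
2·Area = [(5·10 − m·9) + (m·2 − (-4)·10)] + 75
       = -7·m + 165 = 172
⇒ m = -1.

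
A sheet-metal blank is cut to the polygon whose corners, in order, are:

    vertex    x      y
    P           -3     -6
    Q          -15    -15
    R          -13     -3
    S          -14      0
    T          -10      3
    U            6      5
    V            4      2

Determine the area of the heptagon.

Apply the shoelace formula: 2A = Σ (x_i·y_{i+1} − x_{i+1}·y_i), indices taken mod 7.
Cross-terms: -45, -150, -42, -42, -68, -8, -18  ⇒  Σ = -373
Area = |Σ|/2 = 186.5.

186.5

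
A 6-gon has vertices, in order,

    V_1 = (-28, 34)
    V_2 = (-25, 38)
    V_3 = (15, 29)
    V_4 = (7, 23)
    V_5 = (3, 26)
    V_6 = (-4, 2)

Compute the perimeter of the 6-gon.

126

|V_1V_2| = √((3)² + (4)²) = √25 = 5
|V_2V_3| = √((40)² + (-9)²) = √1681 = 41
|V_3V_4| = √((-8)² + (-6)²) = √100 = 10
|V_4V_5| = √((-4)² + (3)²) = √25 = 5
|V_5V_6| = √((-7)² + (-24)²) = √625 = 25
|V_6V_1| = √((-24)² + (32)²) = √1600 = 40
Perimeter = 5 + 41 + 10 + 5 + 25 + 40 = 126.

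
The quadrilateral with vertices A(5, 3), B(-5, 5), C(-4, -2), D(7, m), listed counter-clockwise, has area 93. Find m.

-9

The doubled signed area Σ (x_i y_{i+1} − x_{i+1} y_i) is linear in m.
With m=0 it equals 105; the coefficient of m is -9 (from the two edges through D).
So -9·m + 105 = 2·93 = 186 ⇒ m = -9.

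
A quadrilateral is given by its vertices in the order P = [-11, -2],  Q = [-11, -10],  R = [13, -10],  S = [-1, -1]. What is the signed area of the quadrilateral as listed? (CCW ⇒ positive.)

148

Apply the shoelace (surveyor's) formula: 2A = Σ (x_i·y_{i+1} − x_{i+1}·y_i), indices taken mod 4.
Cross-terms: 88, 240, -23, -9  ⇒  Σ = 296
Signed area = Σ/2 = 148 (positive ⇒ counter-clockwise traversal).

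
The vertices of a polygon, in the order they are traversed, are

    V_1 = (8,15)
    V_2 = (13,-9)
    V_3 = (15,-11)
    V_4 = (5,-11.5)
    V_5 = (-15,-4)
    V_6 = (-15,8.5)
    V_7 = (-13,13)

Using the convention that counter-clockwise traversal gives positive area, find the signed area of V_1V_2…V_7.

Σ = (-267) + (-8) + (-117.5) + (-192.5) + (-187.5) + (-84.5) + (-299) = -1156
Signed area = Σ/2 = -578 (negative ⇒ clockwise traversal).

-578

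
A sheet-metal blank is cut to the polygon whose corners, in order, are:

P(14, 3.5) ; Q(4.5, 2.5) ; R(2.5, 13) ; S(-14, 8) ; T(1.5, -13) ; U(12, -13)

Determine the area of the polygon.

402

Σ = (19.25) + (52.25) + (202) + (170) + (136.5) + (224) = 804
Area = |Σ|/2 = 402.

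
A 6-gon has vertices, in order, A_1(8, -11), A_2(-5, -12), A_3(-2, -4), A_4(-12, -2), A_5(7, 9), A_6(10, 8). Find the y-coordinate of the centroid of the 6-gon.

-343/167

Apply Gauss's area formula. First the cross-terms c_i = x_i·y_{i+1} − x_{i+1}·y_i:
  -151, -4, -44, -94, -34, -174  ⇒  2A = -501, A = -250.5.
Then Σ (y_i + y_{i+1})·c_i = 3087, so ȳ = 3087 / (6·(-250.5)) = -343/167.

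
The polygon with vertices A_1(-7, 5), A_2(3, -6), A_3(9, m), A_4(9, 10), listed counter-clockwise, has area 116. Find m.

The doubled signed area Σ (x_i y_{i+1} − x_{i+1} y_i) is linear in m.
With m=0 it equals 286; the coefficient of m is -6 (from the two edges through A_3).
So -6·m + 286 = 2·116 = 232 ⇒ m = 9.

9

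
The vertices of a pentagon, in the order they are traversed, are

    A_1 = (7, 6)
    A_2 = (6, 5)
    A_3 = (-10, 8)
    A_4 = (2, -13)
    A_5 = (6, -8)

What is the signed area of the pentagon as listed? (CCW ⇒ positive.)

182.5

Cross-terms: -1, 98, 114, 62, 92  ⇒  Σ = 365
Signed area = Σ/2 = 182.5 (positive ⇒ counter-clockwise traversal).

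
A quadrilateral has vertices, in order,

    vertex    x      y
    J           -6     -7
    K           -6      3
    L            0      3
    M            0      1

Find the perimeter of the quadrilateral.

|JK| = √((0)² + (10)²) = √100 = 10
|KL| = √((6)² + (0)²) = √36 = 6
|LM| = √((0)² + (-2)²) = √4 = 2
|MJ| = √((-6)² + (-8)²) = √100 = 10
Perimeter = 10 + 6 + 2 + 10 = 28.

28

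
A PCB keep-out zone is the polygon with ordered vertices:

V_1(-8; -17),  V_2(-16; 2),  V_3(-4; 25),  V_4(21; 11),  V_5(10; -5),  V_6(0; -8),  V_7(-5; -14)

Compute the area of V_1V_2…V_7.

805.5

Apply Gauss's area formula: 2A = Σ (x_i·y_{i+1} − x_{i+1}·y_i), indices taken mod 7.
Cross-terms: -288, -392, -569, -215, -80, -40, -27  ⇒  Σ = -1611
Area = |Σ|/2 = 805.5.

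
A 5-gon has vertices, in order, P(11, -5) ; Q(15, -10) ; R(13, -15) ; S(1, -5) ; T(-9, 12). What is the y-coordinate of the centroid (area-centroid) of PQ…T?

-3.4

Apply Gauss's area formula. First the cross-terms c_i = x_i·y_{i+1} − x_{i+1}·y_i:
  -35, -95, -50, -33, -87  ⇒  2A = -300, A = -150.
Then Σ (y_i + y_{i+1})·c_i = 3060, so ȳ = 3060 / (6·(-150)) = -3.4.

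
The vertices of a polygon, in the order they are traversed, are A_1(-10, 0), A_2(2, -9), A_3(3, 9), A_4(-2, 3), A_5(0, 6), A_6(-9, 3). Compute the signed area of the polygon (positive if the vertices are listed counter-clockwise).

117

Apply the surveyor's formula: 2A = Σ (x_i·y_{i+1} − x_{i+1}·y_i), indices taken mod 6.
A_1→A_2: (-10)(-9) − (2)(0) = 90
A_2→A_3: (2)(9) − (3)(-9) = 45
A_3→A_4: (3)(3) − (-2)(9) = 27
A_4→A_5: (-2)(6) − (0)(3) = -12
A_5→A_6: (0)(3) − (-9)(6) = 54
A_6→A_1: (-9)(0) − (-10)(3) = 30
Σ = 234
Signed area = Σ/2 = 117 (positive ⇒ counter-clockwise traversal).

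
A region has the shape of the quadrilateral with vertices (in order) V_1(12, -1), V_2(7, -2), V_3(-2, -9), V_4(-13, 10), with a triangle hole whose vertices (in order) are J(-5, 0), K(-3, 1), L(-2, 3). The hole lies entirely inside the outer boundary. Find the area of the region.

Outer boundary:
Σ = (-17) + (-67) + (-137) + (-107) = -328
Area = |Σ|/2 = 164.
Hole:
Apply the shoelace (surveyor's) formula: 2A = Σ (x_i·y_{i+1} − x_{i+1}·y_i), indices taken mod 3.
Σ = (-5) + (-7) + (15) = 3
Area = |Σ|/2 = 1.5.
Net area = 164 − 1.5 = 162.5.

162.5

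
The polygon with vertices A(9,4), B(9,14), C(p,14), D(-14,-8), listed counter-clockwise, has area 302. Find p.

-8

The doubled signed area Σ (x_i y_{i+1} − x_{i+1} y_i) is linear in p.
With p=0 it equals 428; the coefficient of p is -22 (from the two edges through C).
So -22·p + 428 = 2·302 = 604 ⇒ p = -8.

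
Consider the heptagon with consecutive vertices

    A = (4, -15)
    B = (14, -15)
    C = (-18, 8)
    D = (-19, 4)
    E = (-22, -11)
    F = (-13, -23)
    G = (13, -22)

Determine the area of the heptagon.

Cross-terms: 150, -158, 80, 297, 363, 585, -107  ⇒  Σ = 1210
Area = |Σ|/2 = 605.

605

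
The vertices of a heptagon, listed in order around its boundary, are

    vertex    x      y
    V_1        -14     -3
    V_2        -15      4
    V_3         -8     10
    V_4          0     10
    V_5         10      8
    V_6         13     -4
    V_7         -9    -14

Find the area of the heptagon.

465

Apply the shoelace formula: 2A = Σ (x_i·y_{i+1} − x_{i+1}·y_i), indices taken mod 7.
Σ = (-101) + (-118) + (-80) + (-100) + (-144) + (-218) + (-169) = -930
Area = |Σ|/2 = 465.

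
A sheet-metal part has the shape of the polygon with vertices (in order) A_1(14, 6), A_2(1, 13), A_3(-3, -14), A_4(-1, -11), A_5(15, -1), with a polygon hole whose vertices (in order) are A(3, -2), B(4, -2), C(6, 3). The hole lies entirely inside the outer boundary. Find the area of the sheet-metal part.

Outer boundary:
Apply the surveyor's formula: 2A = Σ (x_i·y_{i+1} − x_{i+1}·y_i), indices taken mod 5.
Σ = (176) + (25) + (19) + (166) + (104) = 490
Area = |Σ|/2 = 245.
Hole:
Σ = (2) + (24) + (-21) = 5
Area = |Σ|/2 = 2.5.
Net area = 245 − 2.5 = 242.5.

242.5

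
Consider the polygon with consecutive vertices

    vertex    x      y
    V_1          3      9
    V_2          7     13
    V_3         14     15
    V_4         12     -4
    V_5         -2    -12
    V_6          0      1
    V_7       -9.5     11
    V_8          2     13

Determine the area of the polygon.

Σ = (-24) + (-77) + (-236) + (-152) + (-2) + (9.5) + (-145.5) + (-21) = -648
Area = |Σ|/2 = 324.

324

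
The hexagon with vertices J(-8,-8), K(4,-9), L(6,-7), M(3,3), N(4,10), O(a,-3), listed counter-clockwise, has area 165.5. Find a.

The doubled signed area Σ (x_i y_{i+1} − x_{i+1} y_i) is linear in a.
With a=0 it equals 151; the coefficient of a is -18 (from the two edges through O).
So -18·a + 151 = 2·165.5 = 331 ⇒ a = -10.

-10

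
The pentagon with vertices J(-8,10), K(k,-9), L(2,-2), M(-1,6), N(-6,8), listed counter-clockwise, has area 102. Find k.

Write out the shoelace sum; only the two edges meeting at K involve k:
2·Area = [((-8)·(-9) − k·10) + (k·(-2) − 2·(-9))] + 42
       = -12·k + 132 = 204
⇒ k = -6.

-6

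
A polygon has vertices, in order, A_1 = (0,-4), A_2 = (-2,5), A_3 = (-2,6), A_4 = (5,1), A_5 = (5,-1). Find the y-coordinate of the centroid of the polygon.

Apply the shoelace (surveyor's) formula. First the cross-terms c_i = x_i·y_{i+1} − x_{i+1}·y_i:
  -8, -2, -32, -10, -20  ⇒  2A = -72, A = -36.
Then Σ (y_i + y_{i+1})·c_i = -154, so ȳ = -154 / (6·(-36)) = 77/108.

77/108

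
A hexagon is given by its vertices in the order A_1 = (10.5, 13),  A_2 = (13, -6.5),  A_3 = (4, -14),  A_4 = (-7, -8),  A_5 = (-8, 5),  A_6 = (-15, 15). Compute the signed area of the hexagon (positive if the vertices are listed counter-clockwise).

Apply the shoelace (surveyor's) formula: 2A = Σ (x_i·y_{i+1} − x_{i+1}·y_i), indices taken mod 6.
Σ = (-237.25) + (-156) + (-130) + (-99) + (-45) + (-352.5) = -1019.75
Signed area = Σ/2 = -509.875 (negative ⇒ clockwise traversal).

-509.875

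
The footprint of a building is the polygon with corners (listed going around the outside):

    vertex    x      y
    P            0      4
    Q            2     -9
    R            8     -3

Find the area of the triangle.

45

Apply the shoelace (surveyor's) formula: 2A = Σ (x_i·y_{i+1} − x_{i+1}·y_i), indices taken mod 3.
Cross-terms: -8, 66, 32  ⇒  Σ = 90
Area = |Σ|/2 = 45.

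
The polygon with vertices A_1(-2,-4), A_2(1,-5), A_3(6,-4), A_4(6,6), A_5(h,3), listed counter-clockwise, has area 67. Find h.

-1

Write out the shoelace sum; only the two edges meeting at A_5 involve h:
2·Area = [(6·3 − h·6) + (h·(-4) − (-2)·3)] + 100
       = -10·h + 124 = 134
⇒ h = -1.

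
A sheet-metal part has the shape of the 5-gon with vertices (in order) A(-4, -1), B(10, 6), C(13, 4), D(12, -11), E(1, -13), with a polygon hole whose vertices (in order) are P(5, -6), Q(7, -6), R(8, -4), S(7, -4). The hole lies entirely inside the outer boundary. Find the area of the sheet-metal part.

217.5

Outer boundary:
Apply the surveyor's formula: 2A = Σ (x_i·y_{i+1} − x_{i+1}·y_i), indices taken mod 5.
Σ = (-14) + (-38) + (-191) + (-145) + (-53) = -441
Area = |Σ|/2 = 220.5.
Hole:
Σ = (12) + (20) + (-4) + (-22) = 6
Area = |Σ|/2 = 3.
Net area = 220.5 − 3 = 217.5.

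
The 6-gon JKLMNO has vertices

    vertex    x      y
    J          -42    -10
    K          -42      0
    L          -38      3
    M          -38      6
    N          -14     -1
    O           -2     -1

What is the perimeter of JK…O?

96

|JK| = √((0)² + (10)²) = √100 = 10
|KL| = √((4)² + (3)²) = √25 = 5
|LM| = √((0)² + (3)²) = √9 = 3
|MN| = √((24)² + (-7)²) = √625 = 25
|NO| = √((12)² + (0)²) = √144 = 12
|OJ| = √((-40)² + (-9)²) = √1681 = 41
Perimeter = 10 + 5 + 3 + 25 + 12 + 41 = 96.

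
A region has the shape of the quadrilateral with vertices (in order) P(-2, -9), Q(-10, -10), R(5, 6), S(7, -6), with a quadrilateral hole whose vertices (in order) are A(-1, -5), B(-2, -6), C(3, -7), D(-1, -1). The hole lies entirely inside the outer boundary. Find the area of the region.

Outer boundary:
Σ = (-70) + (-10) + (-72) + (-75) = -227
Area = |Σ|/2 = 113.5.
Hole:
Cross-terms: -4, 32, -10, 4  ⇒  Σ = 22
Area = |Σ|/2 = 11.
Net area = 113.5 − 11 = 102.5.

102.5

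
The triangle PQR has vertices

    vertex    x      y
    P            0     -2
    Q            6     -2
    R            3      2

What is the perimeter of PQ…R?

16

|PQ| = √((6)² + (0)²) = √36 = 6
|QR| = √((-3)² + (4)²) = √25 = 5
|RP| = √((-3)² + (-4)²) = √25 = 5
Perimeter = 6 + 5 + 5 = 16.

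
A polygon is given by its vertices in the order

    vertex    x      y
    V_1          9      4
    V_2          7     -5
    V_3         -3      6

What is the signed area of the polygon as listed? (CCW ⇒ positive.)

-56

Apply the shoelace (surveyor's) formula: 2A = Σ (x_i·y_{i+1} − x_{i+1}·y_i), indices taken mod 3.
Σ = (-73) + (27) + (-66) = -112
Signed area = Σ/2 = -56 (negative ⇒ clockwise traversal).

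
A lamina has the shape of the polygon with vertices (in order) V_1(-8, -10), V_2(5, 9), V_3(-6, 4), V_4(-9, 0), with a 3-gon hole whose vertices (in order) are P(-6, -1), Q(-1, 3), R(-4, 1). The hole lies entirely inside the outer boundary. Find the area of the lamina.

88

Outer boundary:
Apply the shoelace (surveyor's) formula: 2A = Σ (x_i·y_{i+1} − x_{i+1}·y_i), indices taken mod 4.
V_1→V_2: (-8)(9) − (5)(-10) = -22
V_2→V_3: (5)(4) − (-6)(9) = 74
V_3→V_4: (-6)(0) − (-9)(4) = 36
V_4→V_1: (-9)(-10) − (-8)(0) = 90
Σ = 178
Area = |Σ|/2 = 89.
Hole:
Σ = (-19) + (11) + (10) = 2
Area = |Σ|/2 = 1.
Net area = 89 − 1 = 88.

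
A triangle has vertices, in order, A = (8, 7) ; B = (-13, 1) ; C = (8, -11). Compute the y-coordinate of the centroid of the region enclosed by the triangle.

-1

Apply the surveyor's formula. First the cross-terms c_i = x_i·y_{i+1} − x_{i+1}·y_i:
  99, 135, 144  ⇒  2A = 378, A = 189.
Then Σ (y_i + y_{i+1})·c_i = -1134, so ȳ = -1134 / (6·189) = -1.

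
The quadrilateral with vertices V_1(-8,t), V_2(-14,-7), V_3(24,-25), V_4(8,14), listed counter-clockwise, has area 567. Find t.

The doubled signed area Σ (x_i y_{i+1} − x_{i+1} y_i) is linear in t.
With t=0 it equals 1222; the coefficient of t is 22 (from the two edges through V_1).
So 22·t + 1222 = 2·567 = 1134 ⇒ t = -4.

-4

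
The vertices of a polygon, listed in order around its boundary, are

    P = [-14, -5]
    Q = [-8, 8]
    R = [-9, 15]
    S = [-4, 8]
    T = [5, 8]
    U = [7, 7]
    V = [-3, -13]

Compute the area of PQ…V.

271

Σ = (-152) + (-48) + (-12) + (-72) + (-21) + (-70) + (-167) = -542
Area = |Σ|/2 = 271.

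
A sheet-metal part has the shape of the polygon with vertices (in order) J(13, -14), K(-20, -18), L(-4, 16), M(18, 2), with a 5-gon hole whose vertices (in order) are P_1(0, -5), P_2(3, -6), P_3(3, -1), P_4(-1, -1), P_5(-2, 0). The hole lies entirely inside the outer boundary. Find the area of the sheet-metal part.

723

Outer boundary:
J→K: (13)(-18) − (-20)(-14) = -514
K→L: (-20)(16) − (-4)(-18) = -392
L→M: (-4)(2) − (18)(16) = -296
M→J: (18)(-14) − (13)(2) = -278
Σ = -1480
Area = |Σ|/2 = 740.
Hole:
Apply Gauss's area formula: 2A = Σ (x_i·y_{i+1} − x_{i+1}·y_i), indices taken mod 5.
Cross-terms: 15, 15, -4, -2, 10  ⇒  Σ = 34
Area = |Σ|/2 = 17.
Net area = 740 − 17 = 723.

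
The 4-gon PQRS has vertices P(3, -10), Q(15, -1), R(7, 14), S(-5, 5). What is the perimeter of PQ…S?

64

|PQ| = √((12)² + (9)²) = √225 = 15
|QR| = √((-8)² + (15)²) = √289 = 17
|RS| = √((-12)² + (-9)²) = √225 = 15
|SP| = √((8)² + (-15)²) = √289 = 17
Perimeter = 15 + 17 + 15 + 17 = 64.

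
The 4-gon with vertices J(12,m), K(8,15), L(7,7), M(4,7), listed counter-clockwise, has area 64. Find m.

Write out the shoelace sum; only the two edges meeting at J involve m:
2·Area = [(4·m − 12·7) + (12·15 − 8·m)] + -28
       = -4·m + 68 = 128
⇒ m = -15.

-15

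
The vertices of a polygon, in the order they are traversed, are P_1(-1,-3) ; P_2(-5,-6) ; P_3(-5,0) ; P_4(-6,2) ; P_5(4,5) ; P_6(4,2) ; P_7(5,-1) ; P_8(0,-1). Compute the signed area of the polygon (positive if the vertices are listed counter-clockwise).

Σ = (-9) + (-30) + (-10) + (-38) + (-12) + (-14) + (-5) + (-1) = -119
Signed area = Σ/2 = -59.5 (negative ⇒ clockwise traversal).

-59.5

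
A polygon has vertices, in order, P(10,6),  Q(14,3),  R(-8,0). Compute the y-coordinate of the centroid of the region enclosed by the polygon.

3

Apply the shoelace (surveyor's) formula. First the cross-terms c_i = x_i·y_{i+1} − x_{i+1}·y_i:
  -54, 24, -48  ⇒  2A = -78, A = -39.
Then Σ (y_i + y_{i+1})·c_i = -702, so ȳ = -702 / (6·(-39)) = 3.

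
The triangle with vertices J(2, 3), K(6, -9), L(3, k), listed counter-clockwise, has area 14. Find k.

7

The doubled signed area Σ (x_i y_{i+1} − x_{i+1} y_i) is linear in k.
With k=0 it equals 0; the coefficient of k is 4 (from the two edges through L).
So 4·k + 0 = 2·14 = 28 ⇒ k = 7.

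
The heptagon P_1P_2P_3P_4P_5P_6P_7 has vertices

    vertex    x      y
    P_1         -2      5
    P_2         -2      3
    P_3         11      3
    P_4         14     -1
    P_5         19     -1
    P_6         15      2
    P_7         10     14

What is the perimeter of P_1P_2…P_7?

58

|P_1P_2| = √((0)² + (-2)²) = √4 = 2
|P_2P_3| = √((13)² + (0)²) = √169 = 13
|P_3P_4| = √((3)² + (-4)²) = √25 = 5
|P_4P_5| = √((5)² + (0)²) = √25 = 5
|P_5P_6| = √((-4)² + (3)²) = √25 = 5
|P_6P_7| = √((-5)² + (12)²) = √169 = 13
|P_7P_1| = √((-12)² + (-9)²) = √225 = 15
Perimeter = 2 + 13 + 5 + 5 + 5 + 13 + 15 = 58.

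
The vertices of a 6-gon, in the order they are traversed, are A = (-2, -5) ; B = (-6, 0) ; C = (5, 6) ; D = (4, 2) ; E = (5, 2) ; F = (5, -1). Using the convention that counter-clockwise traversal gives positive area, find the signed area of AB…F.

-62

Apply the shoelace (surveyor's) formula: 2A = Σ (x_i·y_{i+1} − x_{i+1}·y_i), indices taken mod 6.
Σ = (-30) + (-36) + (-14) + (-2) + (-15) + (-27) = -124
Signed area = Σ/2 = -62 (negative ⇒ clockwise traversal).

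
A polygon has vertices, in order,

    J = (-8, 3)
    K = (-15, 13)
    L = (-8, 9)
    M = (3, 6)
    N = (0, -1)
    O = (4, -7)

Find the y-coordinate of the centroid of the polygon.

437/104

Apply the surveyor's formula. First the cross-terms c_i = x_i·y_{i+1} − x_{i+1}·y_i:
  -59, -31, -75, -3, 4, -44  ⇒  2A = -208, A = -104.
Then Σ (y_i + y_{i+1})·c_i = -2622, so ȳ = -2622 / (6·(-104)) = 437/104.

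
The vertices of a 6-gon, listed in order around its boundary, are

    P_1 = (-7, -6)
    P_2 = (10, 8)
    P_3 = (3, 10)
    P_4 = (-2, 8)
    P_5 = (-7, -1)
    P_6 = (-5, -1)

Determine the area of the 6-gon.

Apply the shoelace (surveyor's) formula: 2A = Σ (x_i·y_{i+1} − x_{i+1}·y_i), indices taken mod 6.
P_1→P_2: (-7)(8) − (10)(-6) = 4
P_2→P_3: (10)(10) − (3)(8) = 76
P_3→P_4: (3)(8) − (-2)(10) = 44
P_4→P_5: (-2)(-1) − (-7)(8) = 58
P_5→P_6: (-7)(-1) − (-5)(-1) = 2
P_6→P_1: (-5)(-6) − (-7)(-1) = 23
Σ = 207
Area = |Σ|/2 = 103.5.

103.5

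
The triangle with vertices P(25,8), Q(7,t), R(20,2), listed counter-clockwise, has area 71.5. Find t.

Write out the shoelace sum; only the two edges meeting at Q involve t:
2·Area = [(25·t − 7·8) + (7·2 − 20·t)] + 110
       = 5·t + 68 = 143
⇒ t = 15.

15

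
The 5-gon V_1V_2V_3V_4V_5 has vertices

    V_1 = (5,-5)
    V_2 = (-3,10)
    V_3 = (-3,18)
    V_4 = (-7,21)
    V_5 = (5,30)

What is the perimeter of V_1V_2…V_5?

|V_1V_2| = √((-8)² + (15)²) = √289 = 17
|V_2V_3| = √((0)² + (8)²) = √64 = 8
|V_3V_4| = √((-4)² + (3)²) = √25 = 5
|V_4V_5| = √((12)² + (9)²) = √225 = 15
|V_5V_1| = √((0)² + (-35)²) = √1225 = 35
Perimeter = 17 + 8 + 5 + 15 + 35 = 80.

80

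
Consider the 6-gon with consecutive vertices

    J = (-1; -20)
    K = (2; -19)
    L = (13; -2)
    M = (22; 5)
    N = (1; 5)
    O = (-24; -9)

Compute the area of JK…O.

549

Apply the shoelace (surveyor's) formula: 2A = Σ (x_i·y_{i+1} − x_{i+1}·y_i), indices taken mod 6.
J→K: (-1)(-19) − (2)(-20) = 59
K→L: (2)(-2) − (13)(-19) = 243
L→M: (13)(5) − (22)(-2) = 109
M→N: (22)(5) − (1)(5) = 105
N→O: (1)(-9) − (-24)(5) = 111
O→J: (-24)(-20) − (-1)(-9) = 471
Σ = 1098
Area = |Σ|/2 = 549.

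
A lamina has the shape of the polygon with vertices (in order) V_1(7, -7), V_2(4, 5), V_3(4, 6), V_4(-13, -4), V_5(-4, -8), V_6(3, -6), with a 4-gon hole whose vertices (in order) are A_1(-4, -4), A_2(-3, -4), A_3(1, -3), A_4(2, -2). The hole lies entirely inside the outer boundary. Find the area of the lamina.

140.5

Outer boundary:
Σ = (63) + (4) + (62) + (88) + (48) + (21) = 286
Area = |Σ|/2 = 143.
Hole:
Cross-terms: 4, 13, 4, -16  ⇒  Σ = 5
Area = |Σ|/2 = 2.5.
Net area = 143 − 2.5 = 140.5.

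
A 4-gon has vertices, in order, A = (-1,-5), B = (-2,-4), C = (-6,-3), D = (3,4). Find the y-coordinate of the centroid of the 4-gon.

Apply the shoelace (surveyor's) formula. First the cross-terms c_i = x_i·y_{i+1} − x_{i+1}·y_i:
  -6, -18, -15, -11  ⇒  2A = -50, A = -25.
Then Σ (y_i + y_{i+1})·c_i = 176, so ȳ = 176 / (6·(-25)) = -88/75.

-88/75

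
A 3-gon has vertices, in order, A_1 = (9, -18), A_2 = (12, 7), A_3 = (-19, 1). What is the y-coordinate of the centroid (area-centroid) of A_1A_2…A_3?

Apply Gauss's area formula. First the cross-terms c_i = x_i·y_{i+1} − x_{i+1}·y_i:
  279, 145, 333  ⇒  2A = 757, A = 378.5.
Then Σ (y_i + y_{i+1})·c_i = -7570, so ȳ = -7570 / (6·378.5) = -10/3.

-10/3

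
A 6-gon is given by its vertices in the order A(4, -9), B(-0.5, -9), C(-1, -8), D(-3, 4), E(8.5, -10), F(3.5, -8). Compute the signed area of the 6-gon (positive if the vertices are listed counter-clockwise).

Apply the shoelace formula: 2A = Σ (x_i·y_{i+1} − x_{i+1}·y_i), indices taken mod 6.
A→B: (4)(-9) − (-0.5)(-9) = -40.5
B→C: (-0.5)(-8) − (-1)(-9) = -5
C→D: (-1)(4) − (-3)(-8) = -28
D→E: (-3)(-10) − (8.5)(4) = -4
E→F: (8.5)(-8) − (3.5)(-10) = -33
F→A: (3.5)(-9) − (4)(-8) = 0.5
Σ = -110
Signed area = Σ/2 = -55 (negative ⇒ clockwise traversal).

-55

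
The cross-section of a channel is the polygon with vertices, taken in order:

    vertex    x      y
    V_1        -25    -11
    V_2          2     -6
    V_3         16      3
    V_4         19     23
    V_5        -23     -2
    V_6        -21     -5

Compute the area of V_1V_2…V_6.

627.5

Apply the shoelace (surveyor's) formula: 2A = Σ (x_i·y_{i+1} − x_{i+1}·y_i), indices taken mod 6.
Σ = (172) + (102) + (311) + (491) + (73) + (106) = 1255
Area = |Σ|/2 = 627.5.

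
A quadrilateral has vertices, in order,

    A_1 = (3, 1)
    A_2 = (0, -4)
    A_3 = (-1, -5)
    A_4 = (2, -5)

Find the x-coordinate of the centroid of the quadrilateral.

17/12

Apply the surveyor's formula. First the cross-terms c_i = x_i·y_{i+1} − x_{i+1}·y_i:
  -12, -4, 15, 17  ⇒  2A = 16, A = 8.
Then Σ (x_i + x_{i+1})·c_i = 68, so x̄ = 68 / (6·8) = 17/12.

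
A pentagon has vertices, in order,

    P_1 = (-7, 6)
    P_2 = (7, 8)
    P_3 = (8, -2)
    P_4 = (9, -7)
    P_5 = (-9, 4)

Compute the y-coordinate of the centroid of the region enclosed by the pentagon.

559/267

Apply Gauss's area formula. First the cross-terms c_i = x_i·y_{i+1} − x_{i+1}·y_i:
  -98, -78, -38, -27, -26  ⇒  2A = -267, A = -133.5.
Then Σ (y_i + y_{i+1})·c_i = -1677, so ȳ = -1677 / (6·(-133.5)) = 559/267.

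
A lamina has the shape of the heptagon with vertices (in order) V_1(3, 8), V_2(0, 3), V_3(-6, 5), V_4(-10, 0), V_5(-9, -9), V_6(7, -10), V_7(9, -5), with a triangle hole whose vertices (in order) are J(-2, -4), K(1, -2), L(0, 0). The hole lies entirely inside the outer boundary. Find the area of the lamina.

227

Outer boundary:
Apply the surveyor's formula: 2A = Σ (x_i·y_{i+1} − x_{i+1}·y_i), indices taken mod 7.
Σ = (9) + (18) + (50) + (90) + (153) + (55) + (87) = 462
Area = |Σ|/2 = 231.
Hole:
J→K: (-2)(-2) − (1)(-4) = 8
K→L: (1)(0) − (0)(-2) = 0
L→J: (0)(-4) − (-2)(0) = 0
Σ = 8
Area = |Σ|/2 = 4.
Net area = 231 − 4 = 227.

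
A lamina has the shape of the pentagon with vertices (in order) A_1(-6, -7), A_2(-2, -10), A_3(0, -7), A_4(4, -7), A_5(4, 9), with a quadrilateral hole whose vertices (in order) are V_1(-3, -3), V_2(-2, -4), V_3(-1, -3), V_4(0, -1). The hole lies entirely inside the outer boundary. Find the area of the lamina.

Outer boundary:
A_1→A_2: (-6)(-10) − (-2)(-7) = 46
A_2→A_3: (-2)(-7) − (0)(-10) = 14
A_3→A_4: (0)(-7) − (4)(-7) = 28
A_4→A_5: (4)(9) − (4)(-7) = 64
A_5→A_1: (4)(-7) − (-6)(9) = 26
Σ = 178
Area = |Σ|/2 = 89.
Hole:
Apply the shoelace formula: 2A = Σ (x_i·y_{i+1} − x_{i+1}·y_i), indices taken mod 4.
V_1→V_2: (-3)(-4) − (-2)(-3) = 6
V_2→V_3: (-2)(-3) − (-1)(-4) = 2
V_3→V_4: (-1)(-1) − (0)(-3) = 1
V_4→V_1: (0)(-3) − (-3)(-1) = -3
Σ = 6
Area = |Σ|/2 = 3.
Net area = 89 − 3 = 86.

86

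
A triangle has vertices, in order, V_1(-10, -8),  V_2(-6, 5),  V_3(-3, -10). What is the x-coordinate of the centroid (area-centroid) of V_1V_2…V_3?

-19/3

Apply the surveyor's formula. First the cross-terms c_i = x_i·y_{i+1} − x_{i+1}·y_i:
  -98, 75, -76  ⇒  2A = -99, A = -49.5.
Then Σ (x_i + x_{i+1})·c_i = 1881, so x̄ = 1881 / (6·(-49.5)) = -19/3.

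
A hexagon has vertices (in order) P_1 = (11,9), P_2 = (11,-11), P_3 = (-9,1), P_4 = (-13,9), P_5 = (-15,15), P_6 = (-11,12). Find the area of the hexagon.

341

Σ = (-220) + (-88) + (-68) + (-60) + (-15) + (-231) = -682
Area = |Σ|/2 = 341.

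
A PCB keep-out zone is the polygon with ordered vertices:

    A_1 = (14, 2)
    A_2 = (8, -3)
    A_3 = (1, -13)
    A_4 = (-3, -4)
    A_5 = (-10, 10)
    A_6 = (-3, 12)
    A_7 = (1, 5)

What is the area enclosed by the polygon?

228.5

Apply the surveyor's formula: 2A = Σ (x_i·y_{i+1} − x_{i+1}·y_i), indices taken mod 7.
Cross-terms: -58, -101, -43, -70, -90, -27, -68  ⇒  Σ = -457
Area = |Σ|/2 = 228.5.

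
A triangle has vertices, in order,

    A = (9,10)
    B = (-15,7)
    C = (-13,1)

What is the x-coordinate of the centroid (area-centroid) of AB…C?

-19/3

Apply the shoelace (surveyor's) formula. First the cross-terms c_i = x_i·y_{i+1} − x_{i+1}·y_i:
  213, 76, -139  ⇒  2A = 150, A = 75.
Then Σ (x_i + x_{i+1})·c_i = -2850, so x̄ = -2850 / (6·75) = -19/3.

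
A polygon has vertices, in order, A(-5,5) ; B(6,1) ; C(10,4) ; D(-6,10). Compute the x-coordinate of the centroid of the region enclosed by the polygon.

155/123

Apply the shoelace (surveyor's) formula. First the cross-terms c_i = x_i·y_{i+1} − x_{i+1}·y_i:
  -35, 14, 124, 20  ⇒  2A = 123, A = 61.5.
Then Σ (x_i + x_{i+1})·c_i = 465, so x̄ = 465 / (6·61.5) = 155/123.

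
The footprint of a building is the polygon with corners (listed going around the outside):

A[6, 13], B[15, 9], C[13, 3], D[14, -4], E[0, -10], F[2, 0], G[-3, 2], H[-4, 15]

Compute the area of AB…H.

301

Apply the shoelace (surveyor's) formula: 2A = Σ (x_i·y_{i+1} − x_{i+1}·y_i), indices taken mod 8.
Σ = (-141) + (-72) + (-94) + (-140) + (20) + (4) + (-37) + (-142) = -602
Area = |Σ|/2 = 301.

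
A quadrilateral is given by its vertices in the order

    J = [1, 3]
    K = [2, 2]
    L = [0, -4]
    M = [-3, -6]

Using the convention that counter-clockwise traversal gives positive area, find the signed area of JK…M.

Apply the shoelace (surveyor's) formula: 2A = Σ (x_i·y_{i+1} − x_{i+1}·y_i), indices taken mod 4.
Σ = (-4) + (-8) + (-12) + (-3) = -27
Signed area = Σ/2 = -13.5 (negative ⇒ clockwise traversal).

-13.5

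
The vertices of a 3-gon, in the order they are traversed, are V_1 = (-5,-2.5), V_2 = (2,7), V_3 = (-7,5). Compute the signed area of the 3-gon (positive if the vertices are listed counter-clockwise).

Apply Gauss's area formula: 2A = Σ (x_i·y_{i+1} − x_{i+1}·y_i), indices taken mod 3.
Σ = (-30) + (59) + (42.5) = 71.5
Signed area = Σ/2 = 35.75 (positive ⇒ counter-clockwise traversal).

35.75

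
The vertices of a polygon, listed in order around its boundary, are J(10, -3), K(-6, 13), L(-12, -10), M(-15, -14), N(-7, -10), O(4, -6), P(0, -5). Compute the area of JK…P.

Apply Gauss's area formula: 2A = Σ (x_i·y_{i+1} − x_{i+1}·y_i), indices taken mod 7.
Cross-terms: 112, 216, 18, 52, 82, -20, 50  ⇒  Σ = 510
Area = |Σ|/2 = 255.

255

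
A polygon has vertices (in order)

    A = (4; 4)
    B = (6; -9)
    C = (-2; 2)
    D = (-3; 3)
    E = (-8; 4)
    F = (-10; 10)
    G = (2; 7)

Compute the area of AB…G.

Apply the surveyor's formula: 2A = Σ (x_i·y_{i+1} − x_{i+1}·y_i), indices taken mod 7.
Σ = (-60) + (-6) + (0) + (12) + (-40) + (-90) + (-20) = -204
Area = |Σ|/2 = 102.

102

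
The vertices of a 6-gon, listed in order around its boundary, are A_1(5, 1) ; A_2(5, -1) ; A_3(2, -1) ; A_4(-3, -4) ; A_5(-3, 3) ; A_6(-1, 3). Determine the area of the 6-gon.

Cross-terms: -10, -3, -11, -21, -6, -16  ⇒  Σ = -67
Area = |Σ|/2 = 33.5.

33.5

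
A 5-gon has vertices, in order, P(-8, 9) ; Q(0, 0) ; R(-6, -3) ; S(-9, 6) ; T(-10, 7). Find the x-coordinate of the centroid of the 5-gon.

Apply the surveyor's formula. First the cross-terms c_i = x_i·y_{i+1} − x_{i+1}·y_i:
  0, 0, -63, -3, -34  ⇒  2A = -100, A = -50.
Then Σ (x_i + x_{i+1})·c_i = 1614, so x̄ = 1614 / (6·(-50)) = -5.38.

-5.38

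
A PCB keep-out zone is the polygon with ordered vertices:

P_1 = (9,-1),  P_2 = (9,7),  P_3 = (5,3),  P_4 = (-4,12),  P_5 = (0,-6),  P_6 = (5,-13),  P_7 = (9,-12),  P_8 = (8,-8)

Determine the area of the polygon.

P_1→P_2: (9)(7) − (9)(-1) = 72
P_2→P_3: (9)(3) − (5)(7) = -8
P_3→P_4: (5)(12) − (-4)(3) = 72
P_4→P_5: (-4)(-6) − (0)(12) = 24
P_5→P_6: (0)(-13) − (5)(-6) = 30
P_6→P_7: (5)(-12) − (9)(-13) = 57
P_7→P_8: (9)(-8) − (8)(-12) = 24
P_8→P_1: (8)(-1) − (9)(-8) = 64
Σ = 335
Area = |Σ|/2 = 167.5.

167.5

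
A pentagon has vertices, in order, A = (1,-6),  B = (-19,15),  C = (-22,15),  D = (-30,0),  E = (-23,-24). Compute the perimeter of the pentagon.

104

|AB| = √((-20)² + (21)²) = √841 = 29
|BC| = √((-3)² + (0)²) = √9 = 3
|CD| = √((-8)² + (-15)²) = √289 = 17
|DE| = √((7)² + (-24)²) = √625 = 25
|EA| = √((24)² + (18)²) = √900 = 30
Perimeter = 29 + 3 + 17 + 25 + 30 = 104.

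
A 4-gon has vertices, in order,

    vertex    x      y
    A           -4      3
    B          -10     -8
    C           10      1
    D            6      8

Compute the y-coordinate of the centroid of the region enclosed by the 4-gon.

13/24

Apply the surveyor's formula. First the cross-terms c_i = x_i·y_{i+1} − x_{i+1}·y_i:
  62, 70, 74, 50  ⇒  2A = 256, A = 128.
Then Σ (y_i + y_{i+1})·c_i = 416, so ȳ = 416 / (6·128) = 13/24.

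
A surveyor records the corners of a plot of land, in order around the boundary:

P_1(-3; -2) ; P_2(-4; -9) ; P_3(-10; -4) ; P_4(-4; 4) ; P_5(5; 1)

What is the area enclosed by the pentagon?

Apply the shoelace formula: 2A = Σ (x_i·y_{i+1} − x_{i+1}·y_i), indices taken mod 5.
Σ = (19) + (-74) + (-56) + (-24) + (-7) = -142
Area = |Σ|/2 = 71.

71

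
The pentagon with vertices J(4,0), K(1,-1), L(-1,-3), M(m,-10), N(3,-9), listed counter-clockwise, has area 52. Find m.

The doubled signed area Σ (x_i y_{i+1} − x_{i+1} y_i) is linear in m.
With m=0 it equals 68; the coefficient of m is -6 (from the two edges through M).
So -6·m + 68 = 2·52 = 104 ⇒ m = -6.

-6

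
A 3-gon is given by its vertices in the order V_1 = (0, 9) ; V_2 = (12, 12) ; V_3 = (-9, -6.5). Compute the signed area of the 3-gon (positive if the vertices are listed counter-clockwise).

-79.5

Cross-terms: -108, 30, -81  ⇒  Σ = -159
Signed area = Σ/2 = -79.5 (negative ⇒ clockwise traversal).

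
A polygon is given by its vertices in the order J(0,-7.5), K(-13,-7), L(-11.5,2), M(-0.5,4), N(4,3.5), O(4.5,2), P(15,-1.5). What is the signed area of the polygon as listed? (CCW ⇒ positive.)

-211.875

Σ = (-97.5) + (-106.5) + (-45) + (-17.75) + (-7.75) + (-36.75) + (-112.5) = -423.75
Signed area = Σ/2 = -211.875 (negative ⇒ clockwise traversal).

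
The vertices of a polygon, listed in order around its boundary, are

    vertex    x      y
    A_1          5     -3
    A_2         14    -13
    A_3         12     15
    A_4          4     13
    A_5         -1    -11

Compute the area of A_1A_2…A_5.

233

Cross-terms: -23, 366, 96, -31, 58  ⇒  Σ = 466
Area = |Σ|/2 = 233.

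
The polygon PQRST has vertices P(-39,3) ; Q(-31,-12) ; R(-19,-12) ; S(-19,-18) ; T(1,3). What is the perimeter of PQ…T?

104

|PQ| = √((8)² + (-15)²) = √289 = 17
|QR| = √((12)² + (0)²) = √144 = 12
|RS| = √((0)² + (-6)²) = √36 = 6
|ST| = √((20)² + (21)²) = √841 = 29
|TP| = √((-40)² + (0)²) = √1600 = 40
Perimeter = 17 + 12 + 6 + 29 + 40 = 104.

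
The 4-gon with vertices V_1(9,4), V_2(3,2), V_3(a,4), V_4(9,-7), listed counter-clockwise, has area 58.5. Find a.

The doubled signed area Σ (x_i y_{i+1} − x_{i+1} y_i) is linear in a.
With a=0 it equals 81; the coefficient of a is -9 (from the two edges through V_3).
So -9·a + 81 = 2·58.5 = 117 ⇒ a = -4.

-4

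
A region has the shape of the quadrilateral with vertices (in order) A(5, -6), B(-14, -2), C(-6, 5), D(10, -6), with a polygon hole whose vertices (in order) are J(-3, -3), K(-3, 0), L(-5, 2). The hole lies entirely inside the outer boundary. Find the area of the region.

Outer boundary:
Apply the surveyor's formula: 2A = Σ (x_i·y_{i+1} − x_{i+1}·y_i), indices taken mod 4.
A→B: (5)(-2) − (-14)(-6) = -94
B→C: (-14)(5) − (-6)(-2) = -82
C→D: (-6)(-6) − (10)(5) = -14
D→A: (10)(-6) − (5)(-6) = -30
Σ = -220
Area = |Σ|/2 = 110.
Hole:
Σ = (-9) + (-6) + (21) = 6
Area = |Σ|/2 = 3.
Net area = 110 − 3 = 107.

107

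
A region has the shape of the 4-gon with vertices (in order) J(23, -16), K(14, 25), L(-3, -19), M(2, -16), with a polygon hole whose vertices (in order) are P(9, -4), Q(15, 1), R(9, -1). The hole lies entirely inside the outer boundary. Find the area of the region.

506

Outer boundary:
Cross-terms: 799, -191, 86, 336  ⇒  Σ = 1030
Area = |Σ|/2 = 515.
Hole:
Apply Gauss's area formula: 2A = Σ (x_i·y_{i+1} − x_{i+1}·y_i), indices taken mod 3.
P→Q: (9)(1) − (15)(-4) = 69
Q→R: (15)(-1) − (9)(1) = -24
R→P: (9)(-4) − (9)(-1) = -27
Σ = 18
Area = |Σ|/2 = 9.
Net area = 515 − 9 = 506.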